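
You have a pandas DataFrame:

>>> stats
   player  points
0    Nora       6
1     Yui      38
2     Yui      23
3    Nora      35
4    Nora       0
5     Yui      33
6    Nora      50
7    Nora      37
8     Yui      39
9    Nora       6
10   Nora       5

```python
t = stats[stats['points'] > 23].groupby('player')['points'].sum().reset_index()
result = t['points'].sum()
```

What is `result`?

filter rows where points > 23:
  player  points
1    Yui      38
3   Nora      35
5    Yui      33
6   Nora      50
7   Nora      37
8    Yui      39
group by player, sum of points:
player
Nora    122
Yui     110
Name: points, dtype: int64
reset_index():
  player  points
0   Nora     122
1    Yui     110
The sum of column 'points' is 232.

232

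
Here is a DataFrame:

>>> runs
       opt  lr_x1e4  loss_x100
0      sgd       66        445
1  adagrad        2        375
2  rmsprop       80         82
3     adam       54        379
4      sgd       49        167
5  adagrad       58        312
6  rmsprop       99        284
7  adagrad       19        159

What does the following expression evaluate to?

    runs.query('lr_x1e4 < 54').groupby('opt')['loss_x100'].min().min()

filter rows where lr_x1e4 < 54:
       opt  lr_x1e4  loss_x100
1  adagrad        2        375
4      sgd       49        167
7  adagrad       19        159
group by opt, min of loss_x100:
opt
adagrad    159
sgd        167
Name: loss_x100, dtype: int64
The min of the resulting series is 159.

159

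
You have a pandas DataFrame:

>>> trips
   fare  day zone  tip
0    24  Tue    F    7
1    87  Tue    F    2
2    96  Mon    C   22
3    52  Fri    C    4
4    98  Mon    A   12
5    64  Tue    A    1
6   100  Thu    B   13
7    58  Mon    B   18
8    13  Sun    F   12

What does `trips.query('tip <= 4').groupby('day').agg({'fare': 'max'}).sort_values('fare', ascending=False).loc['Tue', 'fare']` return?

87

filter rows where tip <= 4:
   fare  day zone  tip
1    87  Tue    F    2
3    52  Fri    C    4
5    64  Tue    A    1
group by day, max of fare:
     fare
day      
Fri    52
Tue    87
sort by fare descending:
     fare
day      
Tue    87
Fri    52
Finally, value at row 'Tue', column 'fare' = 87.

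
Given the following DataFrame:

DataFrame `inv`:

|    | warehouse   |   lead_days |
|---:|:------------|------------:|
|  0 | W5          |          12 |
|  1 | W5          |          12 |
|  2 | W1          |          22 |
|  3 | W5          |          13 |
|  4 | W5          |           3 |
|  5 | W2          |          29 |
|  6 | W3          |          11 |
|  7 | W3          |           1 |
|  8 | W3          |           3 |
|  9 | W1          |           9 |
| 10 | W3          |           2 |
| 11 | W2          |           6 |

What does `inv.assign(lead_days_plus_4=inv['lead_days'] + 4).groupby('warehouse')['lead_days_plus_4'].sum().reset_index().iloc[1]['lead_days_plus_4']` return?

43

add column lead_days_plus_4 = inv['lead_days'] + 4:
   warehouse  lead_days  lead_days_plus_4
0         W5         12                16
1         W5         12                16
2         W1         22                26
3         W5         13                17
4         W5          3                 7
5         W2         29                33
6         W3         11                15
7         W3          1                 5
8         W3          3                 7
9         W1          9                13
10        W3          2                 6
11        W2          6                10
group by warehouse, sum of lead_days_plus_4:
warehouse
W1    39
W2    43
W3    33
W5    56
Name: lead_days_plus_4, dtype: int64
reset_index():
  warehouse  lead_days_plus_4
0        W1                39
1        W2                43
2        W3                33
3        W5                56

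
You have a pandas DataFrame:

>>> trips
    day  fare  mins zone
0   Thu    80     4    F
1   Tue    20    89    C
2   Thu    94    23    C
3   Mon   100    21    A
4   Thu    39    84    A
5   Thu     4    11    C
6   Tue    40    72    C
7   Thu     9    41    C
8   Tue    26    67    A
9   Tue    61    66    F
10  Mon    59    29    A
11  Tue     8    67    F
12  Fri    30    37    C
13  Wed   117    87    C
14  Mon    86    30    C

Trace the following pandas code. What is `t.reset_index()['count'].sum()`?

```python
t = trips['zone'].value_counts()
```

15

value_counts of zone:
zone
C    8
A    4
F    3
Name: count, dtype: int64
reset_index():
  zone  count
0    C      8
1    A      4
2    F      3
Reading off the sum of column 'count', we get 15.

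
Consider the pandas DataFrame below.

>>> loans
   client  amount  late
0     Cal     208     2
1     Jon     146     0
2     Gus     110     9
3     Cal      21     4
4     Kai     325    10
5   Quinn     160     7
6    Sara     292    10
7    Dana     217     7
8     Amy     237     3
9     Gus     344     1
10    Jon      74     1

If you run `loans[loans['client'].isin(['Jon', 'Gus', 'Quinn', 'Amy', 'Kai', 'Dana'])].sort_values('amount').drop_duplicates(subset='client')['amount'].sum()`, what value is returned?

1123

filter rows where client in ['Jon', 'Gus', 'Quinn', 'Amy', 'Kai', 'Dana']:
   client  amount  late
1     Jon     146     0
2     Gus     110     9
4     Kai     325    10
5   Quinn     160     7
7    Dana     217     7
8     Amy     237     3
9     Gus     344     1
10    Jon      74     1
sort by amount:
   client  amount  late
10    Jon      74     1
2     Gus     110     9
1     Jon     146     0
5   Quinn     160     7
7    Dana     217     7
8     Amy     237     3
4     Kai     325    10
9     Gus     344     1
drop duplicate client (keep=first):
   client  amount  late
10    Jon      74     1
2     Gus     110     9
5   Quinn     160     7
7    Dana     217     7
8     Amy     237     3
4     Kai     325    10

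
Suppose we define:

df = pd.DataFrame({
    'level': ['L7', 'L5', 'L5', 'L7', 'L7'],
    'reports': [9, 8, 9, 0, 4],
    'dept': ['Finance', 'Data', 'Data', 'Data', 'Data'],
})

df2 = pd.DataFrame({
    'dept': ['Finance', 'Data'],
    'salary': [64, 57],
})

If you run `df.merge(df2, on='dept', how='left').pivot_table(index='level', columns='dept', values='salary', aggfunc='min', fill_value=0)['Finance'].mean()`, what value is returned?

merge on 'dept' (how='left') → 5 rows:
  level  reports     dept  salary
0    L7        9  Finance      64
1    L5        8     Data      57
2    L5        9     Data      57
3    L7        0     Data      57
4    L7        4     Data      57
pivot: rows=level, cols=dept, min(salary):
dept   Data  Finance
level               
L5       57        0
L7       57       64

32.0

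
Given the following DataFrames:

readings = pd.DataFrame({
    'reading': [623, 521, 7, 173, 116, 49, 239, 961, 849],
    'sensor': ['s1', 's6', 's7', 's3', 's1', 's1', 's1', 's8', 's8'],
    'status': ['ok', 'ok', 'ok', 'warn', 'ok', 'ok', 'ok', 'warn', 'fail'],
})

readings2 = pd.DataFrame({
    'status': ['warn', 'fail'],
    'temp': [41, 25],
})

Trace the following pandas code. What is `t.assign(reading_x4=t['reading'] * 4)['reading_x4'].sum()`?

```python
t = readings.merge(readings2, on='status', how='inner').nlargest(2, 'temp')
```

4536

merge on 'status' (how='inner') → 3 rows:
   reading sensor status  temp
0      173     s3   warn    41
1      961     s8   warn    41
2      849     s8   fail    25
take 2 rows with largest temp:
   reading sensor status  temp
0      173     s3   warn    41
1      961     s8   warn    41
add column reading_x4 = t['reading'] * 4:
   reading sensor status  temp  reading_x4
0      173     s3   warn    41         692
1      961     s8   warn    41        3844
Reading off the sum of column 'reading_x4', we get 4536.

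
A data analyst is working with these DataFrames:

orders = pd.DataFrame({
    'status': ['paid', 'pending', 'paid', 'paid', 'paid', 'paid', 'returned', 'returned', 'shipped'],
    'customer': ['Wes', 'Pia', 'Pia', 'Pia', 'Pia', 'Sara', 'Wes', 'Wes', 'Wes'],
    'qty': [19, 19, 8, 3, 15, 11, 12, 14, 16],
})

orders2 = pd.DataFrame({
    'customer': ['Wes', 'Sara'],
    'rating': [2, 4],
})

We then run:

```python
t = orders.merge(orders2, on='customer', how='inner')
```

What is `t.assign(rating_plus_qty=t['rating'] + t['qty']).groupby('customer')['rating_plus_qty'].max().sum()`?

merge on 'customer' (how='inner') → 5 rows:
     status customer  qty  rating
0      paid      Wes   19       2
1      paid     Sara   11       4
2  returned      Wes   12       2
3  returned      Wes   14       2
4   shipped      Wes   16       2
add column rating_plus_qty = t['rating'] + t['qty']:
     status customer  qty  rating  rating_plus_qty
0      paid      Wes   19       2               21
1      paid     Sara   11       4               15
2  returned      Wes   12       2               14
3  returned      Wes   14       2               16
4   shipped      Wes   16       2               18
group by customer, max of rating_plus_qty:
customer
Sara    15
Wes     21
Name: rating_plus_qty, dtype: int64
Then the sum of the resulting series: 36

36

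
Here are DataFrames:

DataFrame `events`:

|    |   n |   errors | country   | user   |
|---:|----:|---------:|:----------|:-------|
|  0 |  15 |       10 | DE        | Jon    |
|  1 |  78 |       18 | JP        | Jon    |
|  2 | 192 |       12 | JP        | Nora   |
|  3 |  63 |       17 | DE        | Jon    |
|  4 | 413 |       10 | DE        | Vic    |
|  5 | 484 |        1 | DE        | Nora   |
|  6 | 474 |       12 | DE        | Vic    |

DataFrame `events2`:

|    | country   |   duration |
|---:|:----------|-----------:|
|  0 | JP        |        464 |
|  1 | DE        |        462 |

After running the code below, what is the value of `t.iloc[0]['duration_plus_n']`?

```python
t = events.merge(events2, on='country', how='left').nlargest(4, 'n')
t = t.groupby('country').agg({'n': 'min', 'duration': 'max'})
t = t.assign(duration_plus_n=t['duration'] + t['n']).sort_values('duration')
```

875

merge on 'country' (how='left') → 7 rows:
     n  errors country  user  duration
0   15      10      DE   Jon       462
1   78      18      JP   Jon       464
2  192      12      JP  Nora       464
3   63      17      DE   Jon       462
4  413      10      DE   Vic       462
5  484       1      DE  Nora       462
6  474      12      DE   Vic       462
take 4 rows with largest n:
     n  errors country  user  duration
5  484       1      DE  Nora       462
6  474      12      DE   Vic       462
4  413      10      DE   Vic       462
2  192      12      JP  Nora       464
group by country: min(n), max(duration):
           n  duration
country               
DE       413       462
JP       192       464
add column duration_plus_n = t['duration'] + t['n']:
           n  duration  duration_plus_n
country                                
DE       413       462              875
JP       192       464              656
sort by duration:
           n  duration  duration_plus_n
country                                
DE       413       462              875
JP       192       464              656
Taking the value at position 0, column 'duration_plus_n' gives 875.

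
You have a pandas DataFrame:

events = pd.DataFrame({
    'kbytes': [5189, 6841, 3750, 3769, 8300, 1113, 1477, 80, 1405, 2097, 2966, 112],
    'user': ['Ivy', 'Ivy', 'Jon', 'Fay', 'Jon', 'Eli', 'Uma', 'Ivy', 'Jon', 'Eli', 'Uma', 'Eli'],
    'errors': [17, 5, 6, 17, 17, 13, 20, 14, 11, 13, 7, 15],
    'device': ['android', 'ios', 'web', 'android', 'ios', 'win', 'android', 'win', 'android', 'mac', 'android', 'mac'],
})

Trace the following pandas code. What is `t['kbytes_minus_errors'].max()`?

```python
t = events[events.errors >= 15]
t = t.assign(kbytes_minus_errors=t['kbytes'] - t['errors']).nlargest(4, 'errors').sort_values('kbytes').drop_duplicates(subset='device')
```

8283

filter rows where errors >= 15:
    kbytes user  errors   device
0     5189  Ivy      17  android
3     3769  Fay      17  android
4     8300  Jon      17      ios
6     1477  Uma      20  android
11     112  Eli      15      mac
add column kbytes_minus_errors = t['kbytes'] - t['errors']:
    kbytes user  errors   device  kbytes_minus_errors
0     5189  Ivy      17  android                 5172
3     3769  Fay      17  android                 3752
4     8300  Jon      17      ios                 8283
6     1477  Uma      20  android                 1457
11     112  Eli      15      mac                   97
take 4 rows with largest errors:
   kbytes user  errors   device  kbytes_minus_errors
6    1477  Uma      20  android                 1457
0    5189  Ivy      17  android                 5172
3    3769  Fay      17  android                 3752
4    8300  Jon      17      ios                 8283
sort by kbytes:
   kbytes user  errors   device  kbytes_minus_errors
6    1477  Uma      20  android                 1457
3    3769  Fay      17  android                 3752
0    5189  Ivy      17  android                 5172
4    8300  Jon      17      ios                 8283
drop duplicate device (keep=first):
   kbytes user  errors   device  kbytes_minus_errors
6    1477  Uma      20  android                 1457
4    8300  Jon      17      ios                 8283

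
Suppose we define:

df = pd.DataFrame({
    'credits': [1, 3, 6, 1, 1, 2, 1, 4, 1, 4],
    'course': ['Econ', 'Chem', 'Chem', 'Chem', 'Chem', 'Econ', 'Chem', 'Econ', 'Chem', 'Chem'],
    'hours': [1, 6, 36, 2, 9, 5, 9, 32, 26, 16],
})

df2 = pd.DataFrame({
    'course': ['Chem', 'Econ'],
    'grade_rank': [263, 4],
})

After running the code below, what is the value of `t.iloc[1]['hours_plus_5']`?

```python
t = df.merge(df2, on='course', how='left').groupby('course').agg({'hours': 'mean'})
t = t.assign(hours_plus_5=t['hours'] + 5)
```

merge on 'course' (how='left') → 10 rows:
   credits course  hours  grade_rank
0        1   Econ      1           4
1        3   Chem      6         263
2        6   Chem     36         263
3        1   Chem      2         263
4        1   Chem      9         263
5        2   Econ      5           4
6        1   Chem      9         263
7        4   Econ     32           4
8        1   Chem     26         263
9        4   Chem     16         263
group by course, mean of hours:
            hours
course           
Chem    14.857143
Econ    12.666667
add column hours_plus_5 = t['hours'] + 5:
            hours  hours_plus_5
course                         
Chem    14.857143     19.857143
Econ    12.666667     17.666667
value at position 1, column 'hours_plus_5' → 17.6666666667

17.6666666667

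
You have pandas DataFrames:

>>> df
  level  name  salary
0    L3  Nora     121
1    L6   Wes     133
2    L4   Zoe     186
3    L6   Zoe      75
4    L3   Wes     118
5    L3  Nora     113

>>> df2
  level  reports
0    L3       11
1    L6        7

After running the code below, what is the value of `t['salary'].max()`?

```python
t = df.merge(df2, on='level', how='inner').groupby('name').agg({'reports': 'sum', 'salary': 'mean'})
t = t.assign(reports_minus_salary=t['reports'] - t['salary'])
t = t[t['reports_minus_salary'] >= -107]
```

merge on 'level' (how='inner') → 5 rows:
  level  name  salary  reports
0    L3  Nora     121       11
1    L6   Wes     133        7
2    L6   Zoe      75        7
3    L3   Wes     118       11
4    L3  Nora     113       11
group by name: sum(reports), mean(salary):
      reports  salary
name                 
Nora       22   117.0
Wes        18   125.5
Zoe         7    75.0
add column reports_minus_salary = t['reports'] - t['salary']:
      reports  salary  reports_minus_salary
name                                       
Nora       22   117.0                 -95.0
Wes        18   125.5                -107.5
Zoe         7    75.0                 -68.0
filter rows where reports_minus_salary >= -107:
      reports  salary  reports_minus_salary
name                                       
Nora       22   117.0                 -95.0
Zoe         7    75.0                 -68.0
So max() = 117.0.

117.0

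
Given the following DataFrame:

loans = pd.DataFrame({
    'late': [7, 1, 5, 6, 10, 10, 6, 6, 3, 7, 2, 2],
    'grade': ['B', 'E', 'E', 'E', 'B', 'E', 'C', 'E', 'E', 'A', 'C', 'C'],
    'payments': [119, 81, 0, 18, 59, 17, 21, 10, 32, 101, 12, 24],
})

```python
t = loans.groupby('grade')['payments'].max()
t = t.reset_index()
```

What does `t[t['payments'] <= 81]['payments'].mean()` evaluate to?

52.5

group by grade, max of payments:
grade
A    101
B    119
C     24
E     81
Name: payments, dtype: int64
reset_index():
  grade  payments
0     A       101
1     B       119
2     C        24
3     E        81
filter rows where payments <= 81:
  grade  payments
2     C        24
3     E        81
Reading off the mean of column 'payments', we get 52.5.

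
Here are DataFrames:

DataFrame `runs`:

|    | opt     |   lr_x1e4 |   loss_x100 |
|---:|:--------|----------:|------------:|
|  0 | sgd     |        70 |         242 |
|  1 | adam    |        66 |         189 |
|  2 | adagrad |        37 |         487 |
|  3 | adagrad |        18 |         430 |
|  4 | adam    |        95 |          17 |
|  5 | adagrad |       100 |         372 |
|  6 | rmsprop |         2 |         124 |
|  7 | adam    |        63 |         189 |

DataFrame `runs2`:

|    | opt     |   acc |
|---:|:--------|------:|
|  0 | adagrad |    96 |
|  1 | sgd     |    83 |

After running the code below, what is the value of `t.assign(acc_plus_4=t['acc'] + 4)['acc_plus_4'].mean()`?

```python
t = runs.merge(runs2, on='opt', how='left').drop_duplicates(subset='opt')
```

merge on 'opt' (how='left') → 8 rows:
       opt  lr_x1e4  loss_x100   acc
0      sgd       70        242  83.0
1     adam       66        189   NaN
2  adagrad       37        487  96.0
3  adagrad       18        430  96.0
4     adam       95         17   NaN
5  adagrad      100        372  96.0
6  rmsprop        2        124   NaN
7     adam       63        189   NaN
drop duplicate opt (keep=first):
       opt  lr_x1e4  loss_x100   acc
0      sgd       70        242  83.0
1     adam       66        189   NaN
2  adagrad       37        487  96.0
6  rmsprop        2        124   NaN
add column acc_plus_4 = t['acc'] + 4:
       opt  lr_x1e4  loss_x100   acc  acc_plus_4
0      sgd       70        242  83.0        87.0
1     adam       66        189   NaN         NaN
2  adagrad       37        487  96.0       100.0
6  rmsprop        2        124   NaN         NaN
Then the mean of column 'acc_plus_4': 93.5

93.5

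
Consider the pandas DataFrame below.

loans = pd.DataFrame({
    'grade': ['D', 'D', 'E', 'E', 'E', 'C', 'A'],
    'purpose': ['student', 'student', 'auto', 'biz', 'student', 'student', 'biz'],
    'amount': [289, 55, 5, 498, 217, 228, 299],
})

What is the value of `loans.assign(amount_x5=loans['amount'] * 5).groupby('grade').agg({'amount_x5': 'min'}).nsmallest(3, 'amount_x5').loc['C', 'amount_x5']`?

1140

add column amount_x5 = loans['amount'] * 5:
  grade  purpose  amount  amount_x5
0     D  student     289       1445
1     D  student      55        275
2     E     auto       5         25
3     E      biz     498       2490
4     E  student     217       1085
5     C  student     228       1140
6     A      biz     299       1495
group by grade, min of amount_x5:
       amount_x5
grade           
A           1495
C           1140
D            275
E             25
take 3 rows with smallest amount_x5:
       amount_x5
grade           
E             25
D            275
C           1140
value at row 'C', column 'amount_x5' → 1140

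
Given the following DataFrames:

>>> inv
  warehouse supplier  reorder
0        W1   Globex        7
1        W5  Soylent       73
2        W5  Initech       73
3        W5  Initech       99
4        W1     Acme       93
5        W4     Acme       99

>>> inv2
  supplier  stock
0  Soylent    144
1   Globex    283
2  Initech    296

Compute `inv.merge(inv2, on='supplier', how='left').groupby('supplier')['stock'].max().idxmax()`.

Initech

merge on 'supplier' (how='left') → 6 rows:
  warehouse supplier  reorder  stock
0        W1   Globex        7  283.0
1        W5  Soylent       73  144.0
2        W5  Initech       73  296.0
3        W5  Initech       99  296.0
4        W1     Acme       93    NaN
5        W4     Acme       99    NaN
group by supplier, max of stock:
supplier
Acme         NaN
Globex     283.0
Initech    296.0
Soylent    144.0
Name: stock, dtype: float64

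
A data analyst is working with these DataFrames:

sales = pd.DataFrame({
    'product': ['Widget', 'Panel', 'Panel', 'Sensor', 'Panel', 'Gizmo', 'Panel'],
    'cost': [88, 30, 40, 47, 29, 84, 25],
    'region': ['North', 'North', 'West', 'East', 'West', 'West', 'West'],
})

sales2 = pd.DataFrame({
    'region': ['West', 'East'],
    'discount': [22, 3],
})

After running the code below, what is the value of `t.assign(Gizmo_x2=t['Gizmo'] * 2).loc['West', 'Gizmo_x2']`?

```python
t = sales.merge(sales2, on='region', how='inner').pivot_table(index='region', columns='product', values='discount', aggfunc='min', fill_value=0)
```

44

merge on 'region' (how='inner') → 5 rows:
  product  cost region  discount
0   Panel    40   West        22
1  Sensor    47   East         3
2   Panel    29   West        22
3   Gizmo    84   West        22
4   Panel    25   West        22
pivot: rows=region, cols=product, min(discount):
product  Gizmo  Panel  Sensor
region                       
East         0      0       3
West        22     22       0
add column Gizmo_x2 = t['Gizmo'] * 2:
product  Gizmo  Panel  Sensor  Gizmo_x2
region                                 
East         0      0       3         0
West        22     22       0        44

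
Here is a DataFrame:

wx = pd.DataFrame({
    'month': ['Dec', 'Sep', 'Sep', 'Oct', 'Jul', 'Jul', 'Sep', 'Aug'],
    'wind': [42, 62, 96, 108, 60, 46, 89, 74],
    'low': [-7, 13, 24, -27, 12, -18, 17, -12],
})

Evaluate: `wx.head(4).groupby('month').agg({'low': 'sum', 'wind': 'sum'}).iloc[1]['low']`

-27

take first 4 rows:
  month  wind  low
0   Dec    42   -7
1   Sep    62   13
2   Sep    96   24
3   Oct   108  -27
group by month: sum(low), sum(wind):
       low  wind
month           
Dec     -7    42
Oct    -27   108
Sep     37   158
Finally, value at position 1, column 'low' = -27.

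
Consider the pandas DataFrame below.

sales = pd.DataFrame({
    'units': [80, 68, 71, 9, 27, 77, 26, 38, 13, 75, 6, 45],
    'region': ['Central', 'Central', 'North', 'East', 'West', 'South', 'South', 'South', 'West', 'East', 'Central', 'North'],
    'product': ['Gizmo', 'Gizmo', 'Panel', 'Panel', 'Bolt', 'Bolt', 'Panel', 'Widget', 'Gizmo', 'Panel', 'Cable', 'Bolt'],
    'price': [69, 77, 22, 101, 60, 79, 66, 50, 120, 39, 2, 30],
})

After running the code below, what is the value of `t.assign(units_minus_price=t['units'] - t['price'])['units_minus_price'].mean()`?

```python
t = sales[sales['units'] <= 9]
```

-44.0

filter rows where units <= 9:
    units   region product  price
3       9     East   Panel    101
10      6  Central   Cable      2
add column units_minus_price = t['units'] - t['price']:
    units   region product  price  units_minus_price
3       9     East   Panel    101                -92
10      6  Central   Cable      2                  4
Reading off the mean of column 'units_minus_price', we get -44.0.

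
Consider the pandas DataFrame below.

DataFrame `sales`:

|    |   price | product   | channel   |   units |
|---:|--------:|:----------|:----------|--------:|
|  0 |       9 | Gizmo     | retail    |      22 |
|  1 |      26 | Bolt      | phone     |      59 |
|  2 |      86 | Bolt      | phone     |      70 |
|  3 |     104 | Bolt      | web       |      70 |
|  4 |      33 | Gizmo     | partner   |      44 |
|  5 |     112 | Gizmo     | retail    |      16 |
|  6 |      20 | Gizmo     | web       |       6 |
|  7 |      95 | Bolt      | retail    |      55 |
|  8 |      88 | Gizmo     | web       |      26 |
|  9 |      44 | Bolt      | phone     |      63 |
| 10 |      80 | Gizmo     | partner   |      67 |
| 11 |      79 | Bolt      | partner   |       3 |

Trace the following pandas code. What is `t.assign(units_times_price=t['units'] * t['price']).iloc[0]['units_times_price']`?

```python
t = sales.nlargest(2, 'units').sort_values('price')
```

take 2 rows with largest units:
   price product channel  units
2     86    Bolt   phone     70
3    104    Bolt     web     70
sort by price:
   price product channel  units
2     86    Bolt   phone     70
3    104    Bolt     web     70
add column units_times_price = t['units'] * t['price']:
   price product channel  units  units_times_price
2     86    Bolt   phone     70               6020
3    104    Bolt     web     70               7280
Finally, value at position 0, column 'units_times_price' = 6020.

6020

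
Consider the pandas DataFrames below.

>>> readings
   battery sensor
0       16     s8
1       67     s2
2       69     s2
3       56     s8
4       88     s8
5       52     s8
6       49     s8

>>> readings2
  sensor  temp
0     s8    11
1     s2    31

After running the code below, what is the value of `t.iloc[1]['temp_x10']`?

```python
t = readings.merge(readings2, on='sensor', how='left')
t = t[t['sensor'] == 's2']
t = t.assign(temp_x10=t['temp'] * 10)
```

310

merge on 'sensor' (how='left') → 7 rows:
   battery sensor  temp
0       16     s8    11
1       67     s2    31
2       69     s2    31
3       56     s8    11
4       88     s8    11
5       52     s8    11
6       49     s8    11
filter rows where sensor == 's2':
   battery sensor  temp
1       67     s2    31
2       69     s2    31
add column temp_x10 = t['temp'] * 10:
   battery sensor  temp  temp_x10
1       67     s2    31       310
2       69     s2    31       310
Reading off the value at position 1, column 'temp_x10', we get 310.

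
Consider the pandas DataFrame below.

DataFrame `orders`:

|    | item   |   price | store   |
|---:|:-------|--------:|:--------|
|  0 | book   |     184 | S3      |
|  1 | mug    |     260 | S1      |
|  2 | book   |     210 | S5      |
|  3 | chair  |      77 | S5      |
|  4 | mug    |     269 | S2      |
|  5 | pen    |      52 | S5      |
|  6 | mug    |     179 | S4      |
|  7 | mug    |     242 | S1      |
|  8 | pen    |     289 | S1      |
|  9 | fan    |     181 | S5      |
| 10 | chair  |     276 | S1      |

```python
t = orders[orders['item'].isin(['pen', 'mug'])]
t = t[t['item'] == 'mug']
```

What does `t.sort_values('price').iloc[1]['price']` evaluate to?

242

filter rows where item in ['pen', 'mug']:
  item  price store
1  mug    260    S1
4  mug    269    S2
5  pen     52    S5
6  mug    179    S4
7  mug    242    S1
8  pen    289    S1
filter rows where item == 'mug':
  item  price store
1  mug    260    S1
4  mug    269    S2
6  mug    179    S4
7  mug    242    S1
sort by price:
  item  price store
6  mug    179    S4
7  mug    242    S1
1  mug    260    S1
4  mug    269    S2
value at position 1, column 'price' → 242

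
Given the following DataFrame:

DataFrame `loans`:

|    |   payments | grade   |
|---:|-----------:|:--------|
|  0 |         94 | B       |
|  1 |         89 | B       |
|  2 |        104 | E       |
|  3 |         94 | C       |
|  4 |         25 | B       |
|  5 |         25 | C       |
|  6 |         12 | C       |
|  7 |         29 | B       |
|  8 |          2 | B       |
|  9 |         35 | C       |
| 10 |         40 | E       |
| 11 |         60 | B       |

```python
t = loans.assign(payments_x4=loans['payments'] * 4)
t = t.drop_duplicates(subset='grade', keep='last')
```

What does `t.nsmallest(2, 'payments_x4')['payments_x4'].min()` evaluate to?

add column payments_x4 = loans['payments'] * 4:
    payments grade  payments_x4
0         94     B          376
1         89     B          356
2        104     E          416
3         94     C          376
4         25     B          100
5         25     C          100
6         12     C           48
7         29     B          116
8          2     B            8
9         35     C          140
10        40     E          160
11        60     B          240
drop duplicate grade (keep=last):
    payments grade  payments_x4
9         35     C          140
10        40     E          160
11        60     B          240
take 2 rows with smallest payments_x4:
    payments grade  payments_x4
9         35     C          140
10        40     E          160
The min of column 'payments_x4' is 140.

140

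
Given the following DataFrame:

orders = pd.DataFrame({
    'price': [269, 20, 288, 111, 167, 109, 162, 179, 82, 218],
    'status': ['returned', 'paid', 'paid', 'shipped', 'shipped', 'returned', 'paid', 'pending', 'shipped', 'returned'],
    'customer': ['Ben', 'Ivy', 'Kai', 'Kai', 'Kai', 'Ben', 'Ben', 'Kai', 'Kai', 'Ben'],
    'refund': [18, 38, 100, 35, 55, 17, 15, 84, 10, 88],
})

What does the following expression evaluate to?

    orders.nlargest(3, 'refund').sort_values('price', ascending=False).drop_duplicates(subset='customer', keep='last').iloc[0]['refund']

take 3 rows with largest refund:
   price    status customer  refund
2    288      paid      Kai     100
9    218  returned      Ben      88
7    179   pending      Kai      84
sort by price descending:
   price    status customer  refund
2    288      paid      Kai     100
9    218  returned      Ben      88
7    179   pending      Kai      84
drop duplicate customer (keep=last):
   price    status customer  refund
9    218  returned      Ben      88
7    179   pending      Kai      84
Hence 88.

88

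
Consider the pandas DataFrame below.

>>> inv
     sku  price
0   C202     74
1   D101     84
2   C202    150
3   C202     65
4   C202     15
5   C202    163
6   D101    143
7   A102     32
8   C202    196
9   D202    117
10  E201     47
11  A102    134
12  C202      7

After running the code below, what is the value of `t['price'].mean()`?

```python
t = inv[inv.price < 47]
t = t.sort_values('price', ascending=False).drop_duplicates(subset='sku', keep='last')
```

filter rows where price < 47:
     sku  price
4   C202     15
7   A102     32
12  C202      7
sort by price descending:
     sku  price
7   A102     32
4   C202     15
12  C202      7
drop duplicate sku (keep=last):
     sku  price
7   A102     32
12  C202      7
Finally, mean of column 'price' = 19.5.

19.5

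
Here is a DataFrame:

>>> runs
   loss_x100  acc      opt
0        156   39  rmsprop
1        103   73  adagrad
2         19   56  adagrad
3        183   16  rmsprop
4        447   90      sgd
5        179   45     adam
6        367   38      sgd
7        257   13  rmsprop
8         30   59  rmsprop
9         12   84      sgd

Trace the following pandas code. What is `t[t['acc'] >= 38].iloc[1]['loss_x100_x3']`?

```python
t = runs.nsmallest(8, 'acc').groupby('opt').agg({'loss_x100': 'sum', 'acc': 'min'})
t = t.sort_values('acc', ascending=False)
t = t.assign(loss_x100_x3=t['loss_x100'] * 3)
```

take 8 rows with smallest acc:
   loss_x100  acc      opt
7        257   13  rmsprop
3        183   16  rmsprop
6        367   38      sgd
0        156   39  rmsprop
5        179   45     adam
2         19   56  adagrad
8         30   59  rmsprop
1        103   73  adagrad
group by opt: sum(loss_x100), min(acc):
         loss_x100  acc
opt                    
adagrad        122   56
adam           179   45
rmsprop        626   13
sgd            367   38
sort by acc descending:
         loss_x100  acc
opt                    
adagrad        122   56
adam           179   45
sgd            367   38
rmsprop        626   13
add column loss_x100_x3 = t['loss_x100'] * 3:
         loss_x100  acc  loss_x100_x3
opt                                  
adagrad        122   56           366
adam           179   45           537
sgd            367   38          1101
rmsprop        626   13          1878
filter rows where acc >= 38:
         loss_x100  acc  loss_x100_x3
opt                                  
adagrad        122   56           366
adam           179   45           537
sgd            367   38          1101
Reading off the value at position 1, column 'loss_x100_x3', we get 537.

537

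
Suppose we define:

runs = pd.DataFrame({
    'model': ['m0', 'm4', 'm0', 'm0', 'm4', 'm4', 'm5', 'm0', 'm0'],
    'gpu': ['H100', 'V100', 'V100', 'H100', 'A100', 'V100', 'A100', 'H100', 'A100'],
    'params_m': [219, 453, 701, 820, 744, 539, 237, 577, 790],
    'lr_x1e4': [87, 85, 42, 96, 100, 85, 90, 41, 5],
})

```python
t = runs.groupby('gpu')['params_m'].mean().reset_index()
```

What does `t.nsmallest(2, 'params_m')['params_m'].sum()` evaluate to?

1103.0

group by gpu, mean of params_m:
gpu
A100    590.333333
H100    538.666667
V100    564.333333
Name: params_m, dtype: float64
reset_index():
    gpu    params_m
0  A100  590.333333
1  H100  538.666667
2  V100  564.333333
take 2 rows with smallest params_m:
    gpu    params_m
1  H100  538.666667
2  V100  564.333333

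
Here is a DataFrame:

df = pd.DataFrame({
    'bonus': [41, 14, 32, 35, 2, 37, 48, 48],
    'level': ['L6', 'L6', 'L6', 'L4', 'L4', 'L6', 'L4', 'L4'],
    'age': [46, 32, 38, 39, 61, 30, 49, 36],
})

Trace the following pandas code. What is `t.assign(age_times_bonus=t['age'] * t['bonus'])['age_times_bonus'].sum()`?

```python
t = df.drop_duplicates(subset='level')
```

drop duplicate level (keep=first):
   bonus level  age
0     41    L6   46
3     35    L4   39
add column age_times_bonus = t['age'] * t['bonus']:
   bonus level  age  age_times_bonus
0     41    L6   46             1886
3     35    L4   39             1365
Hence 3251.

3251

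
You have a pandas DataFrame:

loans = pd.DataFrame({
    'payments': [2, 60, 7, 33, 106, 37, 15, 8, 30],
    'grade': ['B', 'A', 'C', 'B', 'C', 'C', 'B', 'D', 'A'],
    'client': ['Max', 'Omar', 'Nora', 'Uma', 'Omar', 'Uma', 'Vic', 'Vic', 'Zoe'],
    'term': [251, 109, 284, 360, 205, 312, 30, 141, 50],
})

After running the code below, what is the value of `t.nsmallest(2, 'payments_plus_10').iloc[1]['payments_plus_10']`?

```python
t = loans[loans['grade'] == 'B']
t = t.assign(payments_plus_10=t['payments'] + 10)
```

25

filter rows where grade == 'B':
   payments grade client  term
0         2     B    Max   251
3        33     B    Uma   360
6        15     B    Vic    30
add column payments_plus_10 = t['payments'] + 10:
   payments grade client  term  payments_plus_10
0         2     B    Max   251                12
3        33     B    Uma   360                43
6        15     B    Vic    30                25
take 2 rows with smallest payments_plus_10:
   payments grade client  term  payments_plus_10
0         2     B    Max   251                12
6        15     B    Vic    30                25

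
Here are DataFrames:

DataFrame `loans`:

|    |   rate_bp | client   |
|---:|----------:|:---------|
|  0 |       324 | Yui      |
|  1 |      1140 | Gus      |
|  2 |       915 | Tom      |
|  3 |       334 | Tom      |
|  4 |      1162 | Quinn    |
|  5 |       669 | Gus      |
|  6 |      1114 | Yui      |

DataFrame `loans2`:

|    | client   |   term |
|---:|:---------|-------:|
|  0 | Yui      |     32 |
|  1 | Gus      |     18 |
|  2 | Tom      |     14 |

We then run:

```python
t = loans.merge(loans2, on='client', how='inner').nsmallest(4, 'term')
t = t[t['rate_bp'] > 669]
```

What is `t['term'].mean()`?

merge on 'client' (how='inner') → 6 rows:
   rate_bp client  term
0      324    Yui    32
1     1140    Gus    18
2      915    Tom    14
3      334    Tom    14
4      669    Gus    18
5     1114    Yui    32
take 4 rows with smallest term:
   rate_bp client  term
2      915    Tom    14
3      334    Tom    14
1     1140    Gus    18
4      669    Gus    18
filter rows where rate_bp > 669:
   rate_bp client  term
2      915    Tom    14
1     1140    Gus    18

16.0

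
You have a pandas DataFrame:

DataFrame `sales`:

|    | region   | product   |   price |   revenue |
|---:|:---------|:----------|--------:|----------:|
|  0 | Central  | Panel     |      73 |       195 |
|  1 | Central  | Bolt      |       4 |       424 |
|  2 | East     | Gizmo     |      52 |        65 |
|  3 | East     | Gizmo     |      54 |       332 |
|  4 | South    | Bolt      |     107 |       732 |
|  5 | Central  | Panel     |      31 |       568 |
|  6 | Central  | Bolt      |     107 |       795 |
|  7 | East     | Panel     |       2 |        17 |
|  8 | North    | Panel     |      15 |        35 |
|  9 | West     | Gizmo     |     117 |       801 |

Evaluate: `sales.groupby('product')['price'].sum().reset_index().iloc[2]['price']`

group by product, sum of price:
product
Bolt     218
Gizmo    223
Panel    121
Name: price, dtype: int64
reset_index():
  product  price
0    Bolt    218
1   Gizmo    223
2   Panel    121
So iloc[2]['price'] = 121.

121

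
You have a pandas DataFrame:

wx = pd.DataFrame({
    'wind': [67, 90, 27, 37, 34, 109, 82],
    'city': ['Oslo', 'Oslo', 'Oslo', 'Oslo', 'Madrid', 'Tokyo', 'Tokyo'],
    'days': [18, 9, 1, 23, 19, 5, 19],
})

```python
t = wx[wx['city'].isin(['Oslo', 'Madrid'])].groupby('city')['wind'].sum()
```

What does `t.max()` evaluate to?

221

filter rows where city in ['Oslo', 'Madrid']:
   wind    city  days
0    67    Oslo    18
1    90    Oslo     9
2    27    Oslo     1
3    37    Oslo    23
4    34  Madrid    19
group by city, sum of wind:
city
Madrid     34
Oslo      221
Name: wind, dtype: int64
Then the max of the resulting series: 221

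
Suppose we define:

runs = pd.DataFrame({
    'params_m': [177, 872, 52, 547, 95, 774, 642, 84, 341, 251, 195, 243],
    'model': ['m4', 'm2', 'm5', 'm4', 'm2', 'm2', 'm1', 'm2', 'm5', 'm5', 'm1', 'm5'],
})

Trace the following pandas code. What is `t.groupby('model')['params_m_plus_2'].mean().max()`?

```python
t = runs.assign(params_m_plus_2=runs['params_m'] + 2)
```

458.25

add column params_m_plus_2 = runs['params_m'] + 2:
    params_m model  params_m_plus_2
0        177    m4              179
1        872    m2              874
2         52    m5               54
3        547    m4              549
4         95    m2               97
5        774    m2              776
6        642    m1              644
7         84    m2               86
8        341    m5              343
9        251    m5              253
10       195    m1              197
11       243    m5              245
group by model, mean of params_m_plus_2:
model
m1    420.50
m2    458.25
m4    364.00
m5    223.75
Name: params_m_plus_2, dtype: float64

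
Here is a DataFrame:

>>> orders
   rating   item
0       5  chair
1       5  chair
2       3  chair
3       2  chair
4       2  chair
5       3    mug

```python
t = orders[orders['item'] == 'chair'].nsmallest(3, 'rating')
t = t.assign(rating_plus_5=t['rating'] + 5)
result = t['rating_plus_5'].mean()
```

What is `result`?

filter rows where item == 'chair':
   rating   item
0       5  chair
1       5  chair
2       3  chair
3       2  chair
4       2  chair
take 3 rows with smallest rating:
   rating   item
3       2  chair
4       2  chair
2       3  chair
add column rating_plus_5 = t['rating'] + 5:
   rating   item  rating_plus_5
3       2  chair              7
4       2  chair              7
2       3  chair              8

7.33333333333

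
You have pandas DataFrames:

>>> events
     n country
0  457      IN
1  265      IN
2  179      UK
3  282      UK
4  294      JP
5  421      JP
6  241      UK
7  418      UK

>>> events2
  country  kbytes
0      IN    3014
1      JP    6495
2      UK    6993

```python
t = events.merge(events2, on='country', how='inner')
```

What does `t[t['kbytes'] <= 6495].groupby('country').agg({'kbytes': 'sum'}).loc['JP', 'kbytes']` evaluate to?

12990

merge on 'country' (how='inner') → 8 rows:
     n country  kbytes
0  457      IN    3014
1  265      IN    3014
2  179      UK    6993
3  282      UK    6993
4  294      JP    6495
5  421      JP    6495
6  241      UK    6993
7  418      UK    6993
filter rows where kbytes <= 6495:
     n country  kbytes
0  457      IN    3014
1  265      IN    3014
4  294      JP    6495
5  421      JP    6495
group by country, sum of kbytes:
         kbytes
country        
IN         6028
JP        12990
Taking the value at row 'JP', column 'kbytes' gives 12990.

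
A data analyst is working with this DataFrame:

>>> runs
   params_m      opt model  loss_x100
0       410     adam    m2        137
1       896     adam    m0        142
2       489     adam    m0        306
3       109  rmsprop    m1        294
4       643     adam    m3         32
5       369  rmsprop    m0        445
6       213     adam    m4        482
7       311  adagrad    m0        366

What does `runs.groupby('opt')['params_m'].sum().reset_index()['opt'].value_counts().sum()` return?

3

group by opt, sum of params_m:
opt
adagrad     311
adam       2651
rmsprop     478
Name: params_m, dtype: int64
reset_index():
       opt  params_m
0  adagrad       311
1     adam      2651
2  rmsprop       478
value_counts of opt:
opt
adagrad    1
adam       1
rmsprop    1
Name: count, dtype: int64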